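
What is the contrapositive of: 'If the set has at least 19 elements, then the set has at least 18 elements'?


Original: If the set has at least 19 elements, then the set has at least 18 elements
Contrapositive: If ¬Q, then ¬P
Negate Q: not (the set has at least 18 elements)
Negate P: not (the set has at least 19 elements)

If not (the set has at least 18 elements), then not (the set has at least 19 elements).


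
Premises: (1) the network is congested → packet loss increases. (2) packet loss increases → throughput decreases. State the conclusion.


Hypothetical syllogism: P → Q, Q → R ⊢ P → R
Premise 1: the network is congested → packet loss increases
Premise 2: packet loss increases → throughput decreases
Chain the implications: the middle term (packet loss increases) links the two.
Conclusion: If the network is congested, then throughput decreases.

If the network is congested, then throughput decreases.


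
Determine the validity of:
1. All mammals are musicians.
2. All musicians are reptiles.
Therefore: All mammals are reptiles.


Premise 1: All mammals are musicians.
Premise 2: All musicians are reptiles.
Conclusion: All mammals are reptiles.
Barbara syllogism (AAA-1): All A are B, All B are C → All A are C.
Middle term (musicians) distributed in premise 2.

Valid


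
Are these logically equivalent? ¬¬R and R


Expression 1: ¬¬R
Expression 2: R
Truth table (R | Expr1 Expr2):
  T |   T     T
  F |   F     F
All 2 rows agree, so the expressions are logically equivalent.

Yes


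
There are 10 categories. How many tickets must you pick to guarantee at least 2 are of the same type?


Pigeonhole: to guarantee k in one of n categories, need (k-1)×n + 1.
k = 2, n = 10
Minimum = (2-1) × 10 + 1 = 1 × 10 + 1

11


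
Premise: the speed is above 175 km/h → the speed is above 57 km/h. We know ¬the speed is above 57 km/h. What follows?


Modus tollens: P → Q, ¬Q ⊢ ¬P
P: the speed is above 175 km/h
Q: the speed is above 57 km/h
We have P → Q and Q is false.
By modus tollens, P must be false.

It is not the case that the speed is above 175 km/h


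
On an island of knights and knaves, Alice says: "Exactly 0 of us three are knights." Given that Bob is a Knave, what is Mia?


Alice claims exactly 0 knights among Alice, Bob, Mia.
Given: Bob is a Knave.

Case 1: Alice is a Knight (tells truth)
  Then exactly 0 of the three are knights.
  Counting Alice, Bob: 1 knight(s) so far. Need -1 more → impossible.
Case 2: Alice is a Knave (lies)
  Then the count is NOT 0.
  If Mia = Knave, count = 0 = 0 → claim would be true, contradicts lie.
  If Mia = Knight, count = 1 ≠ 0 → lie confirmed ✓

Mia is a Knight.

Knight


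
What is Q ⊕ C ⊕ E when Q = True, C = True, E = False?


Q = True, C = True, E = False
Step 1: Q ⊕ C = True XOR True = False
Step 2: False ⊕ E = False XOR False = False
XOR is true when an odd number of operands are true.

False


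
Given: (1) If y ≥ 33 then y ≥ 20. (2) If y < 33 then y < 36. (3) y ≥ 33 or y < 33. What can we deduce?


Constructive dilemma: (P → Q) ∧ (R → S), P ∨ R ⊢ Q ∨ S
Premise 1: y ≥ 33 → y ≥ 20
Premise 2: y < 33 → y < 36
Premise 3: y ≥ 33 ∨ y < 33
Case 1: Assuming y ≥ 33, then by Premise 1, y ≥ 20.
Case 2: Assuming y < 33, then by Premise 2, y < 36.
Since one of y ≥ 33 or y < 33 must hold, we get y ≥ 20 or y < 36.

y ≥ 20 or y < 36.


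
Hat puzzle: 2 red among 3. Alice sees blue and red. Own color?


Total red = 2, seen red = 1
Own red = 2 - 1 = 1
Alice's hat is red.

red


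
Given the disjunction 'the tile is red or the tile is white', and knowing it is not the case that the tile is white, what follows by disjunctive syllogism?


Disjunctive syllogism: P ∨ Q, ¬P ⊢ Q
Disjunction: the tile is red ∨ the tile is white
We know it is not the case that the tile is white.
By disjunctive syllogism, the other disjunct must be true.

The tile is red


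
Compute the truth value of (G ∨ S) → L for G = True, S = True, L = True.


G = True, S = True, L = True
Step 1: G ∨ S = True OR True = True
Step 2: (True) → L: false only when antecedent=True and L=False.
Result: True

True


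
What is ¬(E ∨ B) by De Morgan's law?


De Morgan's law: ¬(P ∨ Q) ≡ ¬P ∧ ¬Q
¬(E ∨ B) = ¬E ∧ ¬B

¬E ∧ ¬B


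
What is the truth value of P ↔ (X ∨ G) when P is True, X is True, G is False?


P = True, X = True, G = False
Step 1: X ∨ G = True OR False = True
Step 2: P ↔ (True): true when both sides have same truth value.
Result: True ↔ True = True

True


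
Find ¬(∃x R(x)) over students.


Original: ∃x R(x)
Rule: ¬∀→∃, ¬∃→∀, negate predicate.
Negation: ∀x ¬R(x)

∀x ¬R(x)


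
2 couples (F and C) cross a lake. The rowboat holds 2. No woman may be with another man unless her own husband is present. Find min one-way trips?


Label couples F and C.
1. WF+WC → (far: WF,WC; near: HF,HC)
2. WF ←   (far: WC; near: HF,HC,WF)
3. HF+HC → (far: HF,HC,WC; near: WF)
4. HF ←   (far: HC,WC; near: HF,WF)  — HF returns, since WF is alone on near bank
5. HF+WF → (far: all four; near: empty)
Every state respects the constraint.
Minimum trips = 5

5


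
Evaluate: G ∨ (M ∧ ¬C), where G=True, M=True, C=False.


G = True, M = True, C = False
Expression: G ∨ (M ∧ ¬C)
Step 1: ¬C = NOT False = True
Step 2: M ∧ ¬C = True AND True = True
Step 3: G ∨ (True) = True OR True = True

True


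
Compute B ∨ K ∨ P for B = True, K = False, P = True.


B = True, K = False, P = True
Step 1: B ∨ K = True OR False = True
Step 2: True ∨ P = True OR True = True
OR is true when at least one operand is true.

True


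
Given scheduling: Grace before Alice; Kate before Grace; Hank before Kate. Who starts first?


Constraints: Grace before Alice; Kate before Grace; Hank before Kate
The first task can have nothing scheduled before it, so it must never appear on the right of a 'before'.
Tasks appearing after some 'before': Alice, Grace, Kate.
The only task not in that list is Hank → it is first.

Hank


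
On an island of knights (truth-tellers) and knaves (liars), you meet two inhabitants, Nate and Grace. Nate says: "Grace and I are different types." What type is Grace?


Nate says: "Grace and I are different types."
Case 1: Nate is a Knight (truth-teller)
  Statement is true → they ARE different → Grace is a Knave
Case 2: Nate is a Knave (liar)
  Statement is false → they are NOT different → Grace is a Knave
In both cases, Grace is a Knave.

Knave


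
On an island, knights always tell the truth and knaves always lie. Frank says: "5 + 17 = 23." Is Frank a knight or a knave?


Statement: "5 + 17 = 23."
Actual: 5 + 17 = 22
Claimed: 23
Statement is FALSE → Frank lies → Knave

Knave


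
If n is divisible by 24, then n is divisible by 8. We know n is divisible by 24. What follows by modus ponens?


Modus ponens: P → Q, P ⊢ Q
P: n is divisible by 24
Q: n is divisible by 8
We have P → Q and P is true.
By modus ponens, Q must be true.

n is divisible by 8


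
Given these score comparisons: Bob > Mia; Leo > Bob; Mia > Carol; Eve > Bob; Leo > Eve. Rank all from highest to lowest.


Constraints: Bob > Mia; Leo > Bob; Mia > Carol; Eve > Bob; Leo > Eve
Method: at each step, the next-highest is the one remaining person who never appears on the smaller side of a constraint between remaining people.
  Step 1: remaining {Leo, Carol, Bob, Eve, Mia}; on the smaller side: {Carol, Bob, Eve, Mia} → Leo is next (Leo > Bob; Leo > Eve).
  Step 2: remaining {Carol, Bob, Eve, Mia}; on the smaller side: {Carol, Bob, Mia} → Eve is next (Eve > Bob).
  Step 3: remaining {Carol, Bob, Mia}; on the smaller side: {Carol, Mia} → Bob is next (Bob > Mia).
  Step 4: remaining {Carol, Mia}; on the smaller side: {Carol} → Mia is next (Mia > Carol).
  Step 5: only Carol remains → lowest.
Final ranking (highest to lowest):

Leo > Eve > Bob > Mia > Carol


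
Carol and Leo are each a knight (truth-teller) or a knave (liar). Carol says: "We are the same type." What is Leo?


Carol says: "We are the same type."
Case 1: Carol is a Knight (truth-teller)
  Statement is true → they ARE the same → Leo is also a Knight
Case 2: Carol is a Knave (liar)
  Statement is false → they are NOT the same → Leo is a Knight
In both cases, Leo is a Knight.

Knight


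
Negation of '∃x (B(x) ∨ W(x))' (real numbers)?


Original: ∃x (B(x) ∨ W(x))
Rule: ¬∀→∃, ¬∃→∀, negate predicate.
Negation: ∀x (¬B(x) ∧ ¬W(x))

∀x (¬B(x) ∧ ¬W(x))


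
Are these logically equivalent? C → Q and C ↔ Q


Expression 1: C → Q
Expression 2: C ↔ Q
Truth table (C Q | Expr1 Expr2):
  T T |   T     T
  T F |   F     F
  F T |   T     F   ← differ
  F F |   T     T
Counterexample: C=F, Q=T gives Expr1 = T but Expr2 = F, so the expressions are NOT logically equivalent.

No


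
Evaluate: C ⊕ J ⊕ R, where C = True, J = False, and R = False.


C = True, J = False, R = False
Step 1: C ⊕ J = True XOR False = True
Step 2: True ⊕ R = True XOR False = True
XOR is true when an odd number of operands are true.

True


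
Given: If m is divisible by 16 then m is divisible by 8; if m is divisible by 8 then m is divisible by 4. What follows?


Hypothetical syllogism: P → Q, Q → R ⊢ P → R
Premise 1: m is divisible by 16 → m is divisible by 8
Premise 2: m is divisible by 8 → m is divisible by 4
Chain the implications: the middle term (m is divisible by 8) links the two.
Conclusion: If m is divisible by 16, then m is divisible by 4.

If m is divisible by 16, then m is divisible by 4.


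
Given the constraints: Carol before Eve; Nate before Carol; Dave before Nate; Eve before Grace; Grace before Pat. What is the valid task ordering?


Constraints: Carol before Eve; Nate before Carol; Dave before Nate; Eve before Grace; Grace before Pat
Method: repeatedly schedule the remaining task that has no remaining task required before it.
  Step 1: remaining {Grace, Carol, Pat, Dave, Nate, Eve}; every task except Dave still has a predecessor pending → schedule Dave.
  Step 2: remaining {Grace, Carol, Pat, Nate, Eve}; every task except Nate still has a predecessor pending → schedule Nate.
  Step 3: remaining {Grace, Carol, Pat, Eve}; every task except Carol still has a predecessor pending → schedule Carol.
  Step 4: remaining {Grace, Pat, Eve}; every task except Eve still has a predecessor pending → schedule Eve.
  Step 5: remaining {Grace, Pat}; every task except Grace still has a predecessor pending → schedule Grace.
  Step 6: only Pat remains → schedule Pat.
Resulting order:

Dave → Nate → Carol → Eve → Grace → Pat


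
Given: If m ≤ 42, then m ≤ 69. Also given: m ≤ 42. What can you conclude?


Modus ponens: P → Q, P ⊢ Q
P: m ≤ 42
Q: m ≤ 69
We have P → Q and P is true.
By modus ponens, Q must be true.

m ≤ 69


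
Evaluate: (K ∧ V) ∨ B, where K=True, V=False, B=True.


K = True, V = False, B = True
Expression: (K ∧ V) ∨ B
Step 1: K ∧ V = True AND False = False
Step 2: (False) ∨ B = False OR True = True

True


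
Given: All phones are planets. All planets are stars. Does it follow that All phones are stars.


Premise 1: All phones are planets.
Premise 2: All planets are stars.
Conclusion: All phones are stars.
Barbara syllogism (AAA-1): All A are B, All B are C → All A are C.
Middle term (planets) distributed in premise 2.

Valid


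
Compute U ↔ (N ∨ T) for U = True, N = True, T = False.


U = True, N = True, T = False
Step 1: N ∨ T = True OR False = True
Step 2: U ↔ (True): true when both sides have same truth value.
Result: True ↔ True = True

True


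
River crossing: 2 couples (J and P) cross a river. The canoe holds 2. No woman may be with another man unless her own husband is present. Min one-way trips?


Label couples J and P.
1. WJ+WP → (far: WJ,WP; near: HJ,HP)
2. WJ ←   (far: WP; near: HJ,HP,WJ)
3. HJ+HP → (far: HJ,HP,WP; near: WJ)
4. HJ ←   (far: HP,WP; near: HJ,WJ)  — HJ returns, since WJ is alone on near bank
5. HJ+WJ → (far: all four; near: empty)
Every state respects the constraint.
Minimum trips = 5

5


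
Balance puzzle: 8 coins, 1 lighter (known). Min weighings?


Each weighing has 3 outcomes (left heavy / balance / right heavy), so k weighings distinguish at most 3^k cases; splitting into three near-equal groups achieves this.
Need 3^k ≥ 8: 3^1 = 3 < 8 ≤ 3^2 = 9
k = ⌈log₃(8)⌉ = 2

2


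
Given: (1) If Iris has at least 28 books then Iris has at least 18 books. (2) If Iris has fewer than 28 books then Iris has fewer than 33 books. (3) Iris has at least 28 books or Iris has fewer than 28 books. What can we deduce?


Constructive dilemma: (P → Q) ∧ (R → S), P ∨ R ⊢ Q ∨ S
Premise 1: Iris has at least 28 books → Iris has at least 18 books
Premise 2: Iris has fewer than 28 books → Iris has fewer than 33 books
Premise 3: Iris has at least 28 books ∨ Iris has fewer than 28 books
Case 1: Assuming Iris has at least 28 books, then by Premise 1, Iris has at least 18 books.
Case 2: Assuming Iris has fewer than 28 books, then by Premise 2, Iris has fewer than 33 books.
Since one of Iris has at least 28 books or Iris has fewer than 28 books must hold, we get Iris has at least 18 books or Iris has fewer than 33 books.

Iris has at least 18 books or Iris has fewer than 33 books.


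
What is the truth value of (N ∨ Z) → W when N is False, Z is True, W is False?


N = False, Z = True, W = False
Step 1: N ∨ Z = False OR True = True
Step 2: (True) → W: false only when antecedent=True and W=False.
Result: False

False


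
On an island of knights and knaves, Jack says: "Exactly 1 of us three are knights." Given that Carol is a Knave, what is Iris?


Jack claims exactly 1 knights among Jack, Carol, Iris.
Given: Carol is a Knave.

Case 1: Jack is a Knight (tells truth)
  Then exactly 1 of the three are knights.
  Counting Jack, Carol: 1 knight(s) so far. Need 0 more → Iris = Knave.
Case 2: Jack is a Knave (lies)
  Then the count is NOT 1.
  If Iris = Knight, count = 1 = 1 → claim would be true, contradicts lie.
  If Iris = Knave, count = 0 ≠ 1 → lie confirmed ✓

Iris is a Knave.

Knave


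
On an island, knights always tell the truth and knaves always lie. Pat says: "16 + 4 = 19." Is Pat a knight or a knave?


Statement: "16 + 4 = 19."
Actual: 16 + 4 = 20
Claimed: 19
Statement is FALSE → Pat lies → Knave

Knave


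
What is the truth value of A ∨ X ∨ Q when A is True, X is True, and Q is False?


A = True, X = True, Q = False
Step 1: A ∨ X = True OR True = True
Step 2: True ∨ Q = True OR False = True
OR is true when at least one operand is true.

True


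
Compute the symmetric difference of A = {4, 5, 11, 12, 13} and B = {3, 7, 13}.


A = {4, 5, 11, 12, 13}
B = {3, 7, 13}
Operation: symmetric difference
In A only: [4, 5, 11, 12], in B only: [3, 7]

{3, 4, 5, 7, 11, 12}


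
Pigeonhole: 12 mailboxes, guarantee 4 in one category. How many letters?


Pigeonhole: to guarantee k in one of n categories, need (k-1)×n + 1.
k = 4, n = 12
Minimum = (4-1) × 12 + 1 = 3 × 12 + 1

37


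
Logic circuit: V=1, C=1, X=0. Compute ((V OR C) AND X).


V OR C = 1|1 = 1
1 AND 0 = 0

0


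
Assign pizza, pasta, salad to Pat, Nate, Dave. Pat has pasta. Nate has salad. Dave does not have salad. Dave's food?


From clues:
  Nate → salad
  Pat → pasta
By elimination, Dave gets the remaining.

pizza


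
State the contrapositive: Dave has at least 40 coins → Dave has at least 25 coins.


Original: If Dave has at least 40 coins, then Dave has at least 25 coins
Contrapositive: If ¬Q, then ¬P
Negate Q: not (Dave has at least 25 coins)
Negate P: not (Dave has at least 40 coins)

If not (Dave has at least 25 coins), then not (Dave has at least 40 coins).


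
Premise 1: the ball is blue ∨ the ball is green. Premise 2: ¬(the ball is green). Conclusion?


Disjunctive syllogism: P ∨ Q, ¬P ⊢ Q
Disjunction: the ball is blue ∨ the ball is green
We know it is not the case that the ball is green.
By disjunctive syllogism, the other disjunct must be true.

The ball is blue


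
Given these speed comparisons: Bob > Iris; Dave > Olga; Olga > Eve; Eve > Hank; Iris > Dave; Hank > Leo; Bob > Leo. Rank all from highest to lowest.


Constraints: Bob > Iris; Dave > Olga; Olga > Eve; Eve > Hank; Iris > Dave; Hank > Leo; Bob > Leo
Method: at each step, the next-highest is the one remaining person who never appears on the smaller side of a constraint between remaining people.
  Step 1: remaining {Olga, Dave, Leo, Eve, Hank, Bob, Iris}; on the smaller side: {Olga, Dave, Leo, Eve, Hank, Iris} → Bob is next (Bob > Iris; Bob > Leo).
  Step 2: remaining {Olga, Dave, Leo, Eve, Hank, Iris}; on the smaller side: {Olga, Dave, Leo, Eve, Hank} → Iris is next (Iris > Dave).
  Step 3: remaining {Olga, Dave, Leo, Eve, Hank}; on the smaller side: {Olga, Leo, Eve, Hank} → Dave is next (Dave > Olga).
  Step 4: remaining {Olga, Leo, Eve, Hank}; on the smaller side: {Leo, Eve, Hank} → Olga is next (Olga > Eve).
  Step 5: remaining {Leo, Eve, Hank}; on the smaller side: {Leo, Hank} → Eve is next (Eve > Hank).
  Step 6: remaining {Leo, Hank}; on the smaller side: {Leo} → Hank is next (Hank > Leo).
  Step 7: only Leo remains → lowest.
Final ranking (highest to lowest):

Bob > Iris > Dave > Olga > Eve > Hank > Leo


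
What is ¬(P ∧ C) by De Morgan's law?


De Morgan's law: ¬(P ∧ Q) ≡ ¬P ∨ ¬Q
¬(P ∧ C) = ¬P ∨ ¬C

¬P ∨ ¬C


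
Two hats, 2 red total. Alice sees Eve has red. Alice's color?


Total red = 2, Eve = red
Red accounted for: 1
Remaining for Alice: 1
Alice's hat is red.

red


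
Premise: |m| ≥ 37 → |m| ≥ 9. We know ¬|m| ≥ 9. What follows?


Modus tollens: P → Q, ¬Q ⊢ ¬P
P: |m| ≥ 37
Q: |m| ≥ 9
We have P → Q and Q is false.
By modus tollens, P must be false.

It is not the case that |m| ≥ 37


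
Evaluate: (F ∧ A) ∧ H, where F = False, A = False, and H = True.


F = False, A = False, H = True
Step 1: F ∧ A = False AND False = False
Step 2: False ∧ H = False AND True = False
AND is true only when ALL operands are true.

False


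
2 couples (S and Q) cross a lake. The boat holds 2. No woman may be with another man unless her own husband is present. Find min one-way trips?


Label couples S and Q.
1. WS+WQ → (far: WS,WQ; near: HS,HQ)
2. WS ←   (far: WQ; near: HS,HQ,WS)
3. HS+HQ → (far: HS,HQ,WQ; near: WS)
4. HS ←   (far: HQ,WQ; near: HS,WS)  — HS returns, since WS is alone on near bank
5. HS+WS → (far: all four; near: empty)
Every state respects the constraint.
Minimum trips = 5

5


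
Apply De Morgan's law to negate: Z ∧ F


De Morgan's law: ¬(P ∧ Q) ≡ ¬P ∨ ¬Q
¬(Z ∧ F) = ¬Z ∨ ¬F

¬Z ∨ ¬F


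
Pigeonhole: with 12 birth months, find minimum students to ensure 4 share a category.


Pigeonhole: to guarantee k in one of n categories, need (k-1)×n + 1.
k = 4, n = 12
Minimum = (4-1) × 12 + 1 = 3 × 12 + 1

37


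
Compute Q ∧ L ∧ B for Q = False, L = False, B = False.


Q = False, L = False, B = False
Step 1: Q ∧ L = False AND False = False
Step 2: (False) ∧ B = (False) AND False = False
AND is true only when ALL operands are true.

False


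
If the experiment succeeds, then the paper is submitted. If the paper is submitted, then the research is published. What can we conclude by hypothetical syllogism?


Hypothetical syllogism: P → Q, Q → R ⊢ P → R
Premise 1: the experiment succeeds → the paper is submitted
Premise 2: the paper is submitted → the research is published
Chain the implications: the middle term (the paper is submitted) links the two.
Conclusion: If the experiment succeeds, then the research is published.

If the experiment succeeds, then the research is published.


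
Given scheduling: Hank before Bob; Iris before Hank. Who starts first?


Constraints: Hank before Bob; Iris before Hank
The first task can have nothing scheduled before it, so it must never appear on the right of a 'before'.
Tasks appearing after some 'before': Bob, Hank.
The only task not in that list is Iris → it is first.

Iris


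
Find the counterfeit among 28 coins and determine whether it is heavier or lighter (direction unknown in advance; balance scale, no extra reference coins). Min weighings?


Let n = 28. 56 possibilities (n coins × lighter/heavier); each weighing has 3 outcomes.
Bound for k weighings: say the first weighing puts j coins on each pan. If it tips, the 2j weighed coins remain suspects (each with a known direction) and k-1 weighings give 3^(k-1) outcomes; 3^(k-1) is odd, so 2j ≤ 3^(k-1) - 1. If it balances, the n - 2j unweighed coins remain with direction unknown: 2(n - 2j) ≤ 3^(k-1) - 1 by the same parity argument. Adding, n ≤ (3^(k-1) - 1) + (3^(k-1) - 1)/2 = (3^k - 3)/2, and the classical three-group strategy achieves this (3 coins in 2 weighings, 12 in 3, 39 in 4, 120 in 5).
So we need the smallest k with (3^k - 3)/2 ≥ 28.
k = 3: (3^3 - 3)/2 = 12 < 28 ✗
k = 4: (3^4 - 3)/2 = 39 ≥ 28 ✓

4


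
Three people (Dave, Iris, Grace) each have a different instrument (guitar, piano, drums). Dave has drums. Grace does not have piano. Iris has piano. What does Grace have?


From clues:
  Iris → piano
  Dave → drums
By elimination, Grace gets the remaining.

guitar


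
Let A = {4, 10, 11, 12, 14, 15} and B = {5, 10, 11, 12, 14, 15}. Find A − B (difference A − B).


A = {4, 10, 11, 12, 14, 15}
B = {5, 10, 11, 12, 14, 15}
Operation: difference A − B
In A but not B: 4

{4}


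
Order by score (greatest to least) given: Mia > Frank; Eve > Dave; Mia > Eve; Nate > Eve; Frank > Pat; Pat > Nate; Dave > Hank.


Constraints: Mia > Frank; Eve > Dave; Mia > Eve; Nate > Eve; Frank > Pat; Pat > Nate; Dave > Hank
Method: at each step, the next-highest is the one remaining person who never appears on the smaller side of a constraint between remaining people.
  Step 1: remaining {Pat, Frank, Hank, Mia, Nate, Eve, Dave}; on the smaller side: {Pat, Frank, Hank, Nate, Eve, Dave} → Mia is next (Mia > Frank; Mia > Eve).
  Step 2: remaining {Pat, Frank, Hank, Nate, Eve, Dave}; on the smaller side: {Pat, Hank, Nate, Eve, Dave} → Frank is next (Frank > Pat).
  Step 3: remaining {Pat, Hank, Nate, Eve, Dave}; on the smaller side: {Hank, Nate, Eve, Dave} → Pat is next (Pat > Nate).
  Step 4: remaining {Hank, Nate, Eve, Dave}; on the smaller side: {Hank, Eve, Dave} → Nate is next (Nate > Eve).
  Step 5: remaining {Hank, Eve, Dave}; on the smaller side: {Hank, Dave} → Eve is next (Eve > Dave).
  Step 6: remaining {Hank, Dave}; on the smaller side: {Hank} → Dave is next (Dave > Hank).
  Step 7: only Hank remains → lowest.
Final ranking (highest to lowest):

Mia > Frank > Pat > Nate > Eve > Dave > Hank


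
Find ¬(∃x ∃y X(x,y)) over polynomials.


Original: ∃x ∃y X(x,y)
Rule: ¬∀→∃, ¬∃→∀, negate predicate.
Negation: ∀x ∀y ¬X(x,y)

∀x ∀y ¬X(x,y)


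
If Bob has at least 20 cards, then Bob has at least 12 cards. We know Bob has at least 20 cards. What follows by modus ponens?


Modus ponens: P → Q, P ⊢ Q
P: Bob has at least 20 cards
Q: Bob has at least 12 cards
We have P → Q and P is true.
By modus ponens, Q must be true.

Bob has at least 12 cards


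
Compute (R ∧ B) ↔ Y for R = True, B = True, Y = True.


R = True, B = True, Y = True
Step 1: R ∧ B = True AND True = True
Step 2: (True) ↔ Y: true when both sides have same truth value.
Result: True ↔ True = True

True


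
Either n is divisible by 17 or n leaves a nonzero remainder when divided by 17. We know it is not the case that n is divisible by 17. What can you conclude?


Disjunctive syllogism: P ∨ Q, ¬P ⊢ Q
Disjunction: n is divisible by 17 ∨ n leaves a nonzero remainder when divided by 17
We know it is not the case that n is divisible by 17.
By disjunctive syllogism, the other disjunct must be true.

n leaves a nonzero remainder when divided by 17


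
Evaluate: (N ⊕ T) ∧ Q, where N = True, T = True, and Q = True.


N = True, T = True, Q = True
Step 1: N ⊕ T = True XOR True = False
Step 2: False ∧ Q = False AND True = False
XOR true when exactly one of N,T is true; then AND with Q.

False


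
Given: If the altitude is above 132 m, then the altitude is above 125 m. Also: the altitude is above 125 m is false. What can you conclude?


Modus tollens: P → Q, ¬Q ⊢ ¬P
P: the altitude is above 132 m
Q: the altitude is above 125 m
We have P → Q and Q is false.
By modus tollens, P must be false.

It is not the case that the altitude is above 132 m


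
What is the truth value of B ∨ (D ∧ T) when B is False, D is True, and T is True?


B = False, D = True, T = True
Step 1: D ∧ T = True AND True = True
Step 2: B ∨ True = False OR True = True
AND evaluated first (higher precedence); then OR applied.

True


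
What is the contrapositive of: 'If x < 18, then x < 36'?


Original: If x < 18, then x < 36
Contrapositive: If ¬Q, then ¬P
Negate Q: not (x < 36)
Negate P: not (x < 18)

If not (x < 36), then not (x < 18).


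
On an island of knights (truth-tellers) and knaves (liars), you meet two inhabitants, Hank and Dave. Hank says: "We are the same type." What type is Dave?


Hank says: "We are the same type."
Case 1: Hank is a Knight (truth-teller)
  Statement is true → they ARE the same → Dave is also a Knight
Case 2: Hank is a Knave (liar)
  Statement is false → they are NOT the same → Dave is a Knight
In both cases, Dave is a Knight.

Knight


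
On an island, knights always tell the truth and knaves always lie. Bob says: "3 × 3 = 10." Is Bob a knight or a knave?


Statement: "3 × 3 = 10."
Actual: 3 × 3 = 9
Claimed: 10
Statement is FALSE → Bob lies → Knave

Knave


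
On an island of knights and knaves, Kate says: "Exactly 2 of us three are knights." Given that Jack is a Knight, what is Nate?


Kate claims exactly 2 knights among Kate, Jack, Nate.
Given: Jack is a Knight.

Case 1: Kate is a Knight (tells truth)
  Then exactly 2 of the three are knights.
  Counting Kate, Jack: 2 knight(s) so far. Need 0 more → Nate = Knave.
Case 2: Kate is a Knave (lies)
  Then the count is NOT 2.
  If Nate = Knight, count = 2 = 2 → claim would be true, contradicts lie.
  If Nate = Knave, count = 1 ≠ 2 → lie confirmed ✓

Nate is a Knave.

Knave


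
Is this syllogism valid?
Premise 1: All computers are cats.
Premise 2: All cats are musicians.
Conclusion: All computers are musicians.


Premise 1: All computers are cats.
Premise 2: All cats are musicians.
Conclusion: All computers are musicians.
Barbara syllogism (AAA-1): All A are B, All B are C → All A are C.
Middle term (cats) distributed in premise 2.

Valid


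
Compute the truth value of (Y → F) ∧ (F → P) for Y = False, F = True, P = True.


Y = False, F = True, P = True
Step 1: Y → F is false only when Y=True and F=False. Result: True
Step 2: F → P is false only when F=True and P=False. Result: True
Step 3: True ∧ True = True

True


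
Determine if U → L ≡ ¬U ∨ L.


Expression 1: U → L
Expression 2: ¬U ∨ L
Truth table (U L | Expr1 Expr2):
  T T |   T     T
  T F |   F     F
  F T |   T     T
  F F |   T     T
All 4 rows agree, so the expressions are logically equivalent.

Yes


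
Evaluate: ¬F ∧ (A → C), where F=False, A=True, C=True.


F = False, A = True, C = True
Expression: ¬F ∧ (A → C)
Step 1: ¬F = NOT False = True
Step 2: A → C = True → True (false only if A=True, C=False) = True
Step 3: (True) ∧ (True) = True AND True = True

True


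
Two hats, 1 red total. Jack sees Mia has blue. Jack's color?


Total red = 1, Mia = blue
Red accounted for: 0
Remaining for Jack: 1
Jack's hat is red.

red


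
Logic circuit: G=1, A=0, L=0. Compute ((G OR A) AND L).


G OR A = 1|0 = 1
1 AND 0 = 0

0


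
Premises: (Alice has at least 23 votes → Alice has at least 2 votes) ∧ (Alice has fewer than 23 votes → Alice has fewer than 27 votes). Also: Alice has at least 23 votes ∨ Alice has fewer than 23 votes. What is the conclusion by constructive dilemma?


Constructive dilemma: (P → Q) ∧ (R → S), P ∨ R ⊢ Q ∨ S
Premise 1: Alice has at least 23 votes → Alice has at least 2 votes
Premise 2: Alice has fewer than 23 votes → Alice has fewer than 27 votes
Premise 3: Alice has at least 23 votes ∨ Alice has fewer than 23 votes
Case 1: Assuming Alice has at least 23 votes, then by Premise 1, Alice has at least 2 votes.
Case 2: Assuming Alice has fewer than 23 votes, then by Premise 2, Alice has fewer than 27 votes.
Since one of Alice has at least 23 votes or Alice has fewer than 23 votes must hold, we get Alice has at least 2 votes or Alice has fewer than 27 votes.

Alice has at least 2 votes or Alice has fewer than 27 votes.


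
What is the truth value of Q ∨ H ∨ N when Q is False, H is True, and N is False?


Q = False, H = True, N = False
Step 1: Q ∨ H = False OR True = True
Step 2: True ∨ N = True OR False = True
OR is true when at least one operand is true.

True


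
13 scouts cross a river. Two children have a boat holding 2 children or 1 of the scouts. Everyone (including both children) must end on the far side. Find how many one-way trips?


Per crossing of one of the scouts: children→, one←, one of the scouts→, one← = 4 trips
13 × 4 = 52, + 1 final children→ = 53
Minimum trips = 53

53


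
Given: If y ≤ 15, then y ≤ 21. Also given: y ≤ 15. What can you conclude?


Modus ponens: P → Q, P ⊢ Q
P: y ≤ 15
Q: y ≤ 21
We have P → Q and P is true.
By modus ponens, Q must be true.

y ≤ 21


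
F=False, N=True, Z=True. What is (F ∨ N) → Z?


F = False, N = True, Z = True
Expression: (F ∨ N) → Z
Step 1: F ∨ N = False OR True = True
Step 2: (True) → Z = True → True (false only if antecedent True and consequent False) = True

True


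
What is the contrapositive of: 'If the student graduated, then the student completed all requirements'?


Original: If the student graduated, then the student completed all requirements
Contrapositive: If ¬Q, then ¬P
Negate Q: not (the student completed all requirements)
Negate P: not (the student graduated)

If not (the student completed all requirements), then not (the student graduated).


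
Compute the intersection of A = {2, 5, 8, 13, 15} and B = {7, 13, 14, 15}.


A = {2, 5, 8, 13, 15}
B = {7, 13, 14, 15}
Operation: intersection
Elements in both: 13, 15

{13, 15}


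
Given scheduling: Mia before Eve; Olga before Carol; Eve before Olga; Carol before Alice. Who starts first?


Constraints: Mia before Eve; Olga before Carol; Eve before Olga; Carol before Alice
The first task can have nothing scheduled before it, so it must never appear on the right of a 'before'.
Tasks appearing after some 'before': Eve, Carol, Olga, Alice.
The only task not in that list is Mia → it is first.

Mia


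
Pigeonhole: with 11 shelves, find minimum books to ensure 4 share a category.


Pigeonhole: to guarantee k in one of n categories, need (k-1)×n + 1.
k = 4, n = 11
Minimum = (4-1) × 11 + 1 = 3 × 11 + 1

34


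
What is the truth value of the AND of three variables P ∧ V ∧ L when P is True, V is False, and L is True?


P = True, V = False, L = True
Step 1: P ∧ V = True AND False = False
Step 2: (False) ∧ L = (False) AND True = False
AND is true only when ALL operands are true.

False


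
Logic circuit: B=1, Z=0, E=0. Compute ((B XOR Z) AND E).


B XOR Z = 1^0 = 1
1 AND 0 = 0

0


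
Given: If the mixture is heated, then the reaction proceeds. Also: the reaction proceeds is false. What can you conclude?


Modus tollens: P → Q, ¬Q ⊢ ¬P
P: the mixture is heated
Q: the reaction proceeds
We have P → Q and Q is false.
By modus tollens, P must be false.

It is not the case that the mixture is heated


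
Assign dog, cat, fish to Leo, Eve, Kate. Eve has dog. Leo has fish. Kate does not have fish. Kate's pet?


From clues:
  Leo → fish
  Eve → dog
By elimination, Kate gets the remaining.

cat


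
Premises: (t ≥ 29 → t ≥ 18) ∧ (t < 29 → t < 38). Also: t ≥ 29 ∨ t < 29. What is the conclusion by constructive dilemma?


Constructive dilemma: (P → Q) ∧ (R → S), P ∨ R ⊢ Q ∨ S
Premise 1: t ≥ 29 → t ≥ 18
Premise 2: t < 29 → t < 38
Premise 3: t ≥ 29 ∨ t < 29
Case 1: Assuming t ≥ 29, then by Premise 1, t ≥ 18.
Case 2: Assuming t < 29, then by Premise 2, t < 38.
Since one of t ≥ 29 or t < 29 must hold, we get t ≥ 18 or t < 38.

t ≥ 18 or t < 38.


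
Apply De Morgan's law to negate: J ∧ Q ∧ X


De Morgan's law: ¬(P ∧ Q ∧ R) ≡ ¬P ∨ ¬Q ∨ ¬R
¬(J ∧ Q ∧ X) = ¬J ∨ ¬Q ∨ ¬X

¬J ∨ ¬Q ∨ ¬X


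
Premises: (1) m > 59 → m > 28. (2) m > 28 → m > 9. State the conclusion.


Hypothetical syllogism: P → Q, Q → R ⊢ P → R
Premise 1: m > 59 → m > 28
Premise 2: m > 28 → m > 9
Chain the implications: the middle term (m > 28) links the two.
Conclusion: If m > 59, then m > 9.

If m > 59, then m > 9.


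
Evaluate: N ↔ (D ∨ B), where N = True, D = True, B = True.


N = True, D = True, B = True
Step 1: D ∨ B = True OR True = True
Step 2: N ↔ (True): true when both sides have same truth value.
Result: True ↔ True = True

True


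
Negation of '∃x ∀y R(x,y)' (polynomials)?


Original: ∃x ∀y R(x,y)
Rule: ¬∀→∃, ¬∃→∀, negate predicate.
Negation: ∀x ∃y ¬R(x,y)

∀x ∃y ¬R(x,y)


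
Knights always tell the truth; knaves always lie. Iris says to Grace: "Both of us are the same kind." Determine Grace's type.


Iris says: "Both of us are the same kind."
Case 1: Iris is a Knight (truth-teller)
  Statement is true → they ARE the same → Grace is also a Knight
Case 2: Iris is a Knave (liar)
  Statement is false → they are NOT the same → Grace is a Knight
In both cases, Grace is a Knight.

Knight


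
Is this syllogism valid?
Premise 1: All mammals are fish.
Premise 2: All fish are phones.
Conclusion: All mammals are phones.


Premise 1: All mammals are fish.
Premise 2: All fish are phones.
Conclusion: All mammals are phones.
Barbara syllogism (AAA-1): All A are B, All B are C → All A are C.
Middle term (fish) distributed in premise 2.

Valid


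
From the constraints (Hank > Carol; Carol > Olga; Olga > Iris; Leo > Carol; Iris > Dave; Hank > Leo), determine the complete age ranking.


Constraints: Hank > Carol; Carol > Olga; Olga > Iris; Leo > Carol; Iris > Dave; Hank > Leo
Method: at each step, the next-highest is the one remaining person who never appears on the smaller side of a constraint between remaining people.
  Step 1: remaining {Hank, Leo, Iris, Olga, Dave, Carol}; on the smaller side: {Leo, Iris, Olga, Dave, Carol} → Hank is next (Hank > Carol; Hank > Leo).
  Step 2: remaining {Leo, Iris, Olga, Dave, Carol}; on the smaller side: {Iris, Olga, Dave, Carol} → Leo is next (Leo > Carol).
  Step 3: remaining {Iris, Olga, Dave, Carol}; on the smaller side: {Iris, Olga, Dave} → Carol is next (Carol > Olga).
  Step 4: remaining {Iris, Olga, Dave}; on the smaller side: {Iris, Dave} → Olga is next (Olga > Iris).
  Step 5: remaining {Iris, Dave}; on the smaller side: {Dave} → Iris is next (Iris > Dave).
  Step 6: only Dave remains → lowest.
Final ranking (highest to lowest):

Hank > Leo > Carol > Olga > Iris > Dave


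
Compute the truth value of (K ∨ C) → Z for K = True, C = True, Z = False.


K = True, C = True, Z = False
Step 1: K ∨ C = True OR True = True
Step 2: (True) → Z: false only when antecedent=True and Z=False.
Result: False

False


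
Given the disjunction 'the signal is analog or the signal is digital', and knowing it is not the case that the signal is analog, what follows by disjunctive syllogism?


Disjunctive syllogism: P ∨ Q, ¬P ⊢ Q
Disjunction: the signal is analog ∨ the signal is digital
We know it is not the case that the signal is analog.
By disjunctive syllogism, the other disjunct must be true.

The signal is digital


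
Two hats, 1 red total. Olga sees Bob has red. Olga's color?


Total red = 1, Bob = red
Red accounted for: 1
Remaining for Olga: 0
Olga's hat is blue.

blue


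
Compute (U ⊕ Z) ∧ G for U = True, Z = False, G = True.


U = True, Z = False, G = True
Step 1: U ⊕ Z = True XOR False = True
Step 2: True ∧ G = True AND True = True
XOR true when exactly one of U,Z is true; then AND with G.

True


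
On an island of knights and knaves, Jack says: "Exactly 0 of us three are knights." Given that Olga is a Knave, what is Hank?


Jack claims exactly 0 knights among Jack, Olga, Hank.
Given: Olga is a Knave.

Case 1: Jack is a Knight (tells truth)
  Then exactly 0 of the three are knights.
  Counting Jack, Olga: 1 knight(s) so far. Need -1 more → impossible.
Case 2: Jack is a Knave (lies)
  Then the count is NOT 0.
  If Hank = Knave, count = 0 = 0 → claim would be true, contradicts lie.
  If Hank = Knight, count = 1 ≠ 0 → lie confirmed ✓

Hank is a Knight.

Knight


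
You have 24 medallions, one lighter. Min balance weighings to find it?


Each weighing has 3 outcomes (left heavy / balance / right heavy), so k weighings distinguish at most 3^k cases; splitting into three near-equal groups achieves this.
Need 3^k ≥ 24: 3^2 = 9 < 24 ≤ 3^3 = 27
k = ⌈log₃(24)⌉ = 3

3


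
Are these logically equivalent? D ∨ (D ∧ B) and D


Expression 1: D ∨ (D ∧ B)
Expression 2: D
Truth table (D B | Expr1 Expr2):
  T T |   T     T
  T F |   T     T
  F T |   F     F
  F F |   F     F
All 4 rows agree, so the expressions are logically equivalent.

Yes


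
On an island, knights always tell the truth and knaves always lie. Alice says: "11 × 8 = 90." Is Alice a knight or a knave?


Statement: "11 × 8 = 90."
Actual: 11 × 8 = 88
Claimed: 90
Statement is FALSE → Alice lies → Knave

Knave


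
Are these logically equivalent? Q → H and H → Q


Expression 1: Q → H
Expression 2: H → Q
Truth table (Q H | Expr1 Expr2):
  T T |   T     T
  T F |   F     T   ← differ
  F T |   T     F   ← differ
  F F |   T     T
Counterexample: Q=T, H=F gives Expr1 = F but Expr2 = T, so the expressions are NOT logically equivalent.

No


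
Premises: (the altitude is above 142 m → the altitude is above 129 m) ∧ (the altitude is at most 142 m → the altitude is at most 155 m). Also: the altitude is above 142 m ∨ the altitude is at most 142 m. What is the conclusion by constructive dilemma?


Constructive dilemma: (P → Q) ∧ (R → S), P ∨ R ⊢ Q ∨ S
Premise 1: the altitude is above 142 m → the altitude is above 129 m
Premise 2: the altitude is at most 142 m → the altitude is at most 155 m
Premise 3: the altitude is above 142 m ∨ the altitude is at most 142 m
Case 1: Assuming the altitude is above 142 m, then by Premise 1, the altitude is above 129 m.
Case 2: Assuming the altitude is at most 142 m, then by Premise 2, the altitude is at most 155 m.
Since one of the altitude is above 142 m or the altitude is at most 142 m must hold, we get the altitude is above 129 m or the altitude is at most 155 m.

The altitude is above 129 m or the altitude is at most 155 m.


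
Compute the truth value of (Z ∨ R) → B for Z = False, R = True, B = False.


Z = False, R = True, B = False
Step 1: Z ∨ R = False OR True = True
Step 2: (True) → B: false only when antecedent=True and B=False.
Result: False

False


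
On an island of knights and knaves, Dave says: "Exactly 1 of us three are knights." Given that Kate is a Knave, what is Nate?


Dave claims exactly 1 knights among Dave, Kate, Nate.
Given: Kate is a Knave.

Case 1: Dave is a Knight (tells truth)
  Then exactly 1 of the three are knights.
  Counting Dave, Kate: 1 knight(s) so far. Need 0 more → Nate = Knave.
Case 2: Dave is a Knave (lies)
  Then the count is NOT 1.
  If Nate = Knight, count = 1 = 1 → claim would be true, contradicts lie.
  If Nate = Knave, count = 0 ≠ 1 → lie confirmed ✓

Nate is a Knave.

Knave
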